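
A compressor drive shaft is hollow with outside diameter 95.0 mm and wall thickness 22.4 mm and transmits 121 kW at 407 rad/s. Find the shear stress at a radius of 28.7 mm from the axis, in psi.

168 psi

ω = 407 rad/s, so T = P/ω = 121×10³ / 407.0 = 297.3 N·m.
J = π(d_o⁴ − d_i⁴)/32 = π(0.0950⁴ − 0.0502⁴)/32 = 7.373×10^-6 m⁴.
Shear stress varies linearly with radius: τ = T·r/J = 297.3 × 0.0287 / 7.373×10^-6 = 1.157×10^6 Pa.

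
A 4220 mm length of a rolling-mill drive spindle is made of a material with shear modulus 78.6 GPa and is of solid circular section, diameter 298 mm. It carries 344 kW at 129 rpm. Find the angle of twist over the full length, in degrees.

ω = 2π·129/60 = 13.51 rad/s, so T = P/ω = 344×10³ / 13.51 = 25460 N·m.
J = πd⁴/32 = π(0.298)⁴/32 = 7.742×10^-4 m⁴.
θ = T·L/(G·J) = 25460 × 4.22 / (78.6×10⁹ × 7.742×10^-4) = 1.766×10^-3 rad.

0.101°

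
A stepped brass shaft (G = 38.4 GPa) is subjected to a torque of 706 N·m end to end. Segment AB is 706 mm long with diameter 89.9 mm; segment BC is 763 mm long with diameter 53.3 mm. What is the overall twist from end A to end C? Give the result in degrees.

J_AB = π(0.0899)⁴/32 = 6.41×10^-6 m⁴; J_BC = π(0.0533)⁴/32 = 7.92×10^-7 m⁴.
θ = (T/G)·Σ L_i/J_i = (706.0/38.4×10⁹)·(0.706/6.41×10^-6 + 0.763/7.92×10^-7) = 0.01973 rad.

1.13°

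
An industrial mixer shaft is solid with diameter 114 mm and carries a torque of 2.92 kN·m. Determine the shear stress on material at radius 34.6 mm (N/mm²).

J = πd⁴/32 = π(0.114)⁴/32 = 1.658×10^-5 m⁴.
Shear stress varies linearly with radius: τ = T·r/J = 2920 × 0.0346 / 1.658×10^-5 = 6.093×10^6 Pa.

6.09 N/mm²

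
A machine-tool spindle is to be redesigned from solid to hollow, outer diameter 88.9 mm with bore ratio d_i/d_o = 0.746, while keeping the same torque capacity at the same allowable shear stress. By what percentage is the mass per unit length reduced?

Equal τ_max and T ⇒ the solid shaft needs d_s³ = d_o³(1−k⁴), so d_s = 88.9·(1−0.746⁴)^(1/3) = 78.57 mm.
Area ratio A_h/A_s = d_o²(1−k²)/d_s² = (1−k²)/(1−k⁴)^(2/3) = 0.5678.
Mass saving = 1 − 0.5678 = 43.2 %.

43.2 %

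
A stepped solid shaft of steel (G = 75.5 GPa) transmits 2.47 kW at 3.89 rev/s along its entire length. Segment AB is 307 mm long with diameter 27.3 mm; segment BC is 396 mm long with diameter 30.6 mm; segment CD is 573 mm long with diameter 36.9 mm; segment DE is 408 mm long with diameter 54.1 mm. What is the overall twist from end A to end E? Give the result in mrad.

ω = 2π·3.89 = 24.44 rad/s, so T = P/ω = 2.47×10³ / 24.44 = 101.1 N·m.
J_AB = π(0.0273)⁴/32 = 5.45×10^-8 m⁴; J_BC = π(0.0306)⁴/32 = 8.61×10^-8 m⁴; J_CD = π(0.0369)⁴/32 = 1.82×10^-7 m⁴; J_DE = π(0.0541)⁴/32 = 8.41×10^-7 m⁴.
θ = (T/G)·Σ L_i/J_i = (101.1/75.5×10⁹)·(0.307/5.45×10^-8 + 0.396/8.61×10^-8 + 0.573/1.82×10^-7 + 0.408/8.41×10^-7) = 0.01856 rad.

18.6 mrad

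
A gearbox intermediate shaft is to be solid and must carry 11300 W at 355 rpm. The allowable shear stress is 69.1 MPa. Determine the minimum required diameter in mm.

ω = 2π·355/60 = 37.18 rad/s, so T = P/ω = 11300 / 37.18 = 304.0 N·m.
For a solid shaft τ_max = 16T/(πd³), so d = (16T/(π τ_allow))^(1/3) = (16·304.0/(π·6.91×10^7))^(1/3) = 0.02819 m.

28.2 mm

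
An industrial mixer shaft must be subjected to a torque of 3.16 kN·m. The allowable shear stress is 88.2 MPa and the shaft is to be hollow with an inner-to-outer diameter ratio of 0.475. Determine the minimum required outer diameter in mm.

For a hollow shaft with d_i/d_o = 0.475: τ_max = 16T/(π d_o³ (1−k⁴)), so d_o = [16T/(π τ_allow (1−k⁴))]^(1/3) = [16·3160/(π·8.82×10^7·0.9491)]^(1/3) = 0.05772 m.

57.7 mm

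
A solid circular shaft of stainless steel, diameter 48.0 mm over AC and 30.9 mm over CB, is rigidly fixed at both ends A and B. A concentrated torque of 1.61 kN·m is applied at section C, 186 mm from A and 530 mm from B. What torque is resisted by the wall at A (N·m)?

1520 N·m

Compatibility: T_A·a/J_AC = T_B·b/J_CB with T_A + T_B = T₀.
J_AC = 5.21×10^-7 m⁴, J_CB = 8.95×10^-8 m⁴, so T_A = T₀·(J_AC/a)/((J_AC/a)+(J_CB/b)) = 1518 N·m, T_B = 91.52 N·m.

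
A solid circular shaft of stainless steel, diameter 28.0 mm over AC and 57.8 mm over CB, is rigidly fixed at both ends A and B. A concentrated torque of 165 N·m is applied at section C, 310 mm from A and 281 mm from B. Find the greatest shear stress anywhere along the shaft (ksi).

0.601 ksi

Compatibility: T_A·a/J_AC = T_B·b/J_CB with T_A + T_B = T₀.
J_AC = 6.03×10^-8 m⁴, J_CB = 1.10×10^-6 m⁴, so T_A = T₀·(J_AC/a)/((J_AC/a)+(J_CB/b)) = 7.845 N·m, T_B = 157.2 N·m.
τ in each portion: τ_AC = 1.82×10^6 Pa, τ_CB = 4.14×10^6 Pa; maximum is in CB.
τ_max = T_CB·r/J = 157.2·0.0289/1.10×10^-6 = 4.145×10^6 Pa.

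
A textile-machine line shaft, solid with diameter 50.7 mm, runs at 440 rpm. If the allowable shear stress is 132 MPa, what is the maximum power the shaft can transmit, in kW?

J = πd⁴/32 = π(0.0507)⁴/32 = 6.487×10^-7 m⁴.
T_max = τ_allow·J/r = 1.32×10^8 × 6.487×10^-7 / 0.0254 = 3378 N·m.
ω = 2π·440/60 = 46.08 rad/s, so P_max = T_max·ω = 1.556×10^5 W.

156 kW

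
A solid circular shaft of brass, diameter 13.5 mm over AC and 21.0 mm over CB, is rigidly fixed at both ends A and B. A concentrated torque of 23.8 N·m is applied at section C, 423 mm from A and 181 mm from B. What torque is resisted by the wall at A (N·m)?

1.62 N·m

Compatibility: T_A·a/J_AC = T_B·b/J_CB with T_A + T_B = T₀.
J_AC = 3.26×10^-9 m⁴, J_CB = 1.91×10^-8 m⁴, so T_A = T₀·(J_AC/a)/((J_AC/a)+(J_CB/b)) = 1.621 N·m, T_B = 22.18 N·m.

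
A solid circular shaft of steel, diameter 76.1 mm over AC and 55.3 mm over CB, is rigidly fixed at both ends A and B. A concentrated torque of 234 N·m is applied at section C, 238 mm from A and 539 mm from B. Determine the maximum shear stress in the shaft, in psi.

349 psi

Compatibility: T_A·a/J_AC = T_B·b/J_CB with T_A + T_B = T₀.
J_AC = 3.29×10^-6 m⁴, J_CB = 9.18×10^-7 m⁴, so T_A = T₀·(J_AC/a)/((J_AC/a)+(J_CB/b)) = 208.3 N·m, T_B = 25.65 N·m.
τ in each portion: τ_AC = 2.41×10^6 Pa, τ_CB = 7.73×10^5 Pa; maximum is in AC.
τ_max = T_AC·r/J = 208.3·0.0381/3.29×10^-6 = 2.408×10^6 Pa.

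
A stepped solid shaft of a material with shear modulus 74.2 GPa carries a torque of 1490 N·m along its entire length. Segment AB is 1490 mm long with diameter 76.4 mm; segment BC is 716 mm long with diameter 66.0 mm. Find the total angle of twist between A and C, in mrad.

16.7 mrad

J_AB = π(0.0764)⁴/32 = 3.34×10^-6 m⁴; J_BC = π(0.0660)⁴/32 = 1.86×10^-6 m⁴.
θ = (T/G)·Σ L_i/J_i = (1490/74.2×10⁹)·(1.49/3.34×10^-6 + 0.716/1.86×10^-6) = 0.01666 rad.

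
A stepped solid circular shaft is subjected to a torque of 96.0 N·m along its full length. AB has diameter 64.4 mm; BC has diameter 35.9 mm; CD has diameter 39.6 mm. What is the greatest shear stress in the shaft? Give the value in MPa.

Under the same torque, τ_max = 16T/(πd³) is largest where d is smallest — segment BC (d = 35.9 mm).
τ_max = 16·96.00/(π·(0.0359)³) = 1.057×10^7 Pa.

10.6 MPa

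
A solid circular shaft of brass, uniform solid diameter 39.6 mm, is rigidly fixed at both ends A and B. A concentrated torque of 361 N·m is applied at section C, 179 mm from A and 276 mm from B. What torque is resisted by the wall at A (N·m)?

219 N·m

With uniform GJ and both ends fixed, compatibility θ_AC = θ_CB gives T_A·a = T_B·b, together with T_A + T_B = T₀.
T_A = T₀·b/(a+b) = 361.0·276/455.0 = 219.0 N·m; T_B = 142.0 N·m.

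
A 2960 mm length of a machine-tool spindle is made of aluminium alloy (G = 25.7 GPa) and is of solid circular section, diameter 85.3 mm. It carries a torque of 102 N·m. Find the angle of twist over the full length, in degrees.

0.130°

J = πd⁴/32 = π(0.0853)⁴/32 = 5.198×10^-6 m⁴.
θ = T·L/(G·J) = 102.0 × 2.96 / (25.7×10⁹ × 5.198×10^-6) = 2.260×10^-3 rad.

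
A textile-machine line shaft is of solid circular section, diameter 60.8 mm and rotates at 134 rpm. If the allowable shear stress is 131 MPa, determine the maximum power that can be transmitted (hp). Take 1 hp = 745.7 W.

J = πd⁴/32 = π(0.0608)⁴/32 = 1.342×10^-6 m⁴.
T_max = τ_allow·J/r = 1.31×10^8 × 1.342×10^-6 / 0.0304 = 5781 N·m.
ω = 2π·134/60 = 14.03 rad/s, so P_max = T_max·ω = 8.112×10^4 W.

109 hp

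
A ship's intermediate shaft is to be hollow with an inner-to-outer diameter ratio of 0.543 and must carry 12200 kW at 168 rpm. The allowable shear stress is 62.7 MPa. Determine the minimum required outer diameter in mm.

395 mm

ω = 2π·168/60 = 17.59 rad/s, so T = P/ω = 12200×10³ / 17.59 = 693500 N·m.
For a hollow shaft with d_i/d_o = 0.543: τ_max = 16T/(π d_o³ (1−k⁴)), so d_o = [16T/(π τ_allow (1−k⁴))]^(1/3) = [16·693500/(π·6.27×10^7·0.9131)]^(1/3) = 0.3951 m.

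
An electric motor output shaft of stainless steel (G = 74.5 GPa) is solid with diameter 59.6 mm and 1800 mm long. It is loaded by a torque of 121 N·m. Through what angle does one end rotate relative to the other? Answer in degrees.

J = πd⁴/32 = π(0.0596)⁴/32 = 1.239×10^-6 m⁴.
θ = T·L/(G·J) = 121.0 × 1.80 / (74.5×10⁹ × 1.239×10^-6) = 2.360×10^-3 rad.

0.135°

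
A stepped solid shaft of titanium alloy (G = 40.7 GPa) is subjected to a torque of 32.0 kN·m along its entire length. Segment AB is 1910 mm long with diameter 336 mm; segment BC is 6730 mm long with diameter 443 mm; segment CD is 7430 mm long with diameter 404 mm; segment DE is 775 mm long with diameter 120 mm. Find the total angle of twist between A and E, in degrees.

J_AB = π(0.336)⁴/32 = 1.25×10^-3 m⁴; J_BC = π(0.443)⁴/32 = 3.78×10^-3 m⁴; J_CD = π(0.404)⁴/32 = 2.62×10^-3 m⁴; J_DE = π(0.120)⁴/32 = 2.04×10^-5 m⁴.
θ = (T/G)·Σ L_i/J_i = (32000/40.7×10⁹)·(1.91/1.25×10^-3 + 6.73/3.78×10^-3 + 7.43/2.62×10^-3 + 0.775/2.04×10^-5) = 0.03477 rad.

1.99°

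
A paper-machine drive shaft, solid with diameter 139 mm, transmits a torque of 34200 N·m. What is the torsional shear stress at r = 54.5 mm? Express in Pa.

J = πd⁴/32 = π(0.139)⁴/32 = 3.665×10^-5 m⁴.
Shear stress varies linearly with radius: τ = T·r/J = 34200 × 0.0545 / 3.665×10^-5 = 5.086×10^7 Pa.

5.09e7 Pa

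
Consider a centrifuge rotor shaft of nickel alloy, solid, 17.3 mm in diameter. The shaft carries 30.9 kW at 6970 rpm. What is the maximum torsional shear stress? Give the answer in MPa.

ω = 2π·6970/60 = 729.9 rad/s, so T = P/ω = 30.9×10³ / 729.9 = 42.33 N·m.
J = πd⁴/32 = π(0.0173)⁴/32 = 8.794×10^-9 m⁴.
τ_max = T·r/J = 42.33 × 0.00865 / 8.794×10^-9 = 4.164×10^7 Pa.

41.6 MPa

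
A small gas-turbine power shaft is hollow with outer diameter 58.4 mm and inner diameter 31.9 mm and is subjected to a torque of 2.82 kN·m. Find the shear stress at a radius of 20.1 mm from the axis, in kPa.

J = π(d_o⁴ − d_i⁴)/32 = π(0.0584⁴ − 0.0319⁴)/32 = 1.040×10^-6 m⁴.
Shear stress varies linearly with radius: τ = T·r/J = 2820 × 0.0201 / 1.040×10^-6 = 5.449×10^7 Pa.

54500 kPa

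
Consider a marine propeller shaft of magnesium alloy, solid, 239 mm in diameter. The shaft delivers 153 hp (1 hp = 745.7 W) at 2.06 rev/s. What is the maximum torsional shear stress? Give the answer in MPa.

3.29 MPa

ω = 2π·2.06 = 12.94 rad/s, so T = P/ω = 153×745.7 / 12.94 = 8815 N·m.
J = πd⁴/32 = π(0.239)⁴/32 = 3.203×10^-4 m⁴.
τ_max = T·r/J = 8815 × 0.119 / 3.203×10^-4 = 3.288×10^6 Pa.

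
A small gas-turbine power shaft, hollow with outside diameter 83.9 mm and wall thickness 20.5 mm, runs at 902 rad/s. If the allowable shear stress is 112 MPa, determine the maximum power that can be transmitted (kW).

10900 kW

J = π(d_o⁴ − d_i⁴)/32 = π(0.0839⁴ − 0.0429⁴)/32 = 4.532×10^-6 m⁴.
T_max = τ_allow·J/r = 1.12×10^8 × 4.532×10^-6 / 0.0420 = 12100 N·m.
ω = 902 rad/s, so P_max = T_max·ω = 1.091×10^7 W.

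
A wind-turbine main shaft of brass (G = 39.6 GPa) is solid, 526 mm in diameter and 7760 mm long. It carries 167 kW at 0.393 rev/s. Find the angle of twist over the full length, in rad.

ω = 2π·0.393 = 2.469 rad/s, so T = P/ω = 167×10³ / 2.469 = 67630 N·m.
J = πd⁴/32 = π(0.526)⁴/32 = 7.515×10^-3 m⁴.
θ = T·L/(G·J) = 67630 × 7.76 / (39.6×10⁹ × 7.515×10^-3) = 1.763×10^-3 rad.

0.00176 rad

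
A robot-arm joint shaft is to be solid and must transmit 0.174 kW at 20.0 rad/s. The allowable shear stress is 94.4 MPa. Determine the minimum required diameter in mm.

ω = 20.0 rad/s, so T = P/ω = 0.174×10³ / 20.00 = 8.700 N·m.
For a solid shaft τ_max = 16T/(πd³), so d = (16T/(π τ_allow))^(1/3) = (16·8.700/(π·9.44×10^7))^(1/3) = 0.007772 m.

7.77 mm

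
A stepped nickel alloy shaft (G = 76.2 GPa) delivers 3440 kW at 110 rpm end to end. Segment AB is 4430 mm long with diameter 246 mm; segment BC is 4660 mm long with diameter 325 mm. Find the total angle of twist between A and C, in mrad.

65.0 mrad

ω = 2π·110/60 = 11.52 rad/s, so T = P/ω = 3440×10³ / 11.52 = 298600 N·m.
J_AB = π(0.246)⁴/32 = 3.60×10^-4 m⁴; J_BC = π(0.325)⁴/32 = 1.10×10^-3 m⁴.
θ = (T/G)·Σ L_i/J_i = (298600/76.2×10⁹)·(4.43/3.60×10^-4 + 4.66/1.10×10^-3) = 0.06496 rad.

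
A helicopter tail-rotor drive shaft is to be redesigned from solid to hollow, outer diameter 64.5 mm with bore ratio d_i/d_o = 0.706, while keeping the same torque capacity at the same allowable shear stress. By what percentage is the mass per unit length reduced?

Equal τ_max and T ⇒ the solid shaft needs d_s³ = d_o³(1−k⁴), so d_s = 64.5·(1−0.706⁴)^(1/3) = 58.64 mm.
Area ratio A_h/A_s = d_o²(1−k²)/d_s² = (1−k²)/(1−k⁴)^(2/3) = 0.6068.
Mass saving = 1 − 0.6068 = 39.3 %.

39.3 %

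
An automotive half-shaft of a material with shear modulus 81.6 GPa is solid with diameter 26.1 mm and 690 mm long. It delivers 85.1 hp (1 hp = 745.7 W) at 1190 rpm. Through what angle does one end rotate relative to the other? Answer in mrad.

ω = 2π·1190/60 = 124.6 rad/s, so T = P/ω = 85.1×745.7 / 124.6 = 509.2 N·m.
J = πd⁴/32 = π(0.0261)⁴/32 = 4.556×10^-8 m⁴.
θ = T·L/(G·J) = 509.2 × 0.690 / (81.6×10⁹ × 4.556×10^-8) = 0.09452 rad.

94.5 mrad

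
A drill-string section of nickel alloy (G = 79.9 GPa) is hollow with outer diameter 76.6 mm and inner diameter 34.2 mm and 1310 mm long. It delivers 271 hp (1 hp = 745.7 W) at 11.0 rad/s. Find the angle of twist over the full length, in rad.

0.0928 rad

ω = 11.0 rad/s, so T = P/ω = 271×745.7 / 11.00 = 18370 N·m.
J = π(d_o⁴ − d_i⁴)/32 = π(0.0766⁴ − 0.0342⁴)/32 = 3.246×10^-6 m⁴.
θ = T·L/(G·J) = 18370 × 1.31 / (79.9×10⁹ × 3.246×10^-6) = 0.09280 rad.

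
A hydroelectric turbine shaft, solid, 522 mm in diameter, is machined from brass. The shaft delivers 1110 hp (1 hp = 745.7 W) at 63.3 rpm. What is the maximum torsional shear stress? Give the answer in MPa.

4.47 MPa

ω = 2π·63.3/60 = 6.629 rad/s, so T = P/ω = 1110×745.7 / 6.629 = 124900 N·m.
J = πd⁴/32 = π(0.522)⁴/32 = 7.289×10^-3 m⁴.
τ_max = T·r/J = 124900 × 0.261 / 7.289×10^-3 = 4.471×10^6 Pa.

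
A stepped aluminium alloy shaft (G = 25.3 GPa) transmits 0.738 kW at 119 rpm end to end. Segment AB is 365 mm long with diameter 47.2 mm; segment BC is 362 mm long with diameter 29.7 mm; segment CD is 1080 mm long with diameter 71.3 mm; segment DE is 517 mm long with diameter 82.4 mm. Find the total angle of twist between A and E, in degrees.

0.808°

ω = 2π·119/60 = 12.46 rad/s, so T = P/ω = 0.738×10³ / 12.46 = 59.22 N·m.
J_AB = π(0.0472)⁴/32 = 4.87×10^-7 m⁴; J_BC = π(0.0297)⁴/32 = 7.64×10^-8 m⁴; J_CD = π(0.0713)⁴/32 = 2.54×10^-6 m⁴; J_DE = π(0.0824)⁴/32 = 4.53×10^-6 m⁴.
θ = (T/G)·Σ L_i/J_i = (59.22/25.3×10⁹)·(0.365/4.87×10^-7 + 0.362/7.64×10^-8 + 1.08/2.54×10^-6 + 0.517/4.53×10^-6) = 0.01411 rad.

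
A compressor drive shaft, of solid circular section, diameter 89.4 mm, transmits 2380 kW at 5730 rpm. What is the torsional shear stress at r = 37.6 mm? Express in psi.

3450 psi

ω = 2π·5730/60 = 600.0 rad/s, so T = P/ω = 2380×10³ / 600.0 = 3966 N·m.
J = πd⁴/32 = π(0.0894)⁴/32 = 6.271×10^-6 m⁴.
Shear stress varies linearly with radius: τ = T·r/J = 3966 × 0.0376 / 6.271×10^-6 = 2.378×10^7 Pa.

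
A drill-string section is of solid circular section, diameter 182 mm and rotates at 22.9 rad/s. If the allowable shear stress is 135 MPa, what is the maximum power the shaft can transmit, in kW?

J = πd⁴/32 = π(0.182)⁴/32 = 1.077×10^-4 m⁴.
T_max = τ_allow·J/r = 1.35×10^8 × 1.077×10^-4 / 0.0910 = 159800 N·m.
ω = 22.9 rad/s, so P_max = T_max·ω = 3.659×10^6 W.

3660 kW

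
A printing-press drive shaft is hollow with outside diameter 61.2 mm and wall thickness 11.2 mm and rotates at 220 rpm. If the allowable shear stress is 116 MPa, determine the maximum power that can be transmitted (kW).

101 kW

J = π(d_o⁴ − d_i⁴)/32 = π(0.0612⁴ − 0.0388⁴)/32 = 1.155×10^-6 m⁴.
T_max = τ_allow·J/r = 1.16×10^8 × 1.155×10^-6 / 0.0306 = 4377 N·m.
ω = 2π·220/60 = 23.04 rad/s, so P_max = T_max·ω = 1.008×10^5 W.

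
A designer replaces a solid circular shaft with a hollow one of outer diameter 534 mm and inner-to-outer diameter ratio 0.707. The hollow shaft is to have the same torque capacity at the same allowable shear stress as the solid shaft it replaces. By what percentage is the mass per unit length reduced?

39.4 %

Equal τ_max and T ⇒ the solid shaft needs d_s³ = d_o³(1−k⁴), so d_s = 534·(1−0.707⁴)^(1/3) = 485.2 mm.
Area ratio A_h/A_s = d_o²(1−k²)/d_s² = (1−k²)/(1−k⁴)^(2/3) = 0.6058.
Mass saving = 1 − 0.6058 = 39.4 %.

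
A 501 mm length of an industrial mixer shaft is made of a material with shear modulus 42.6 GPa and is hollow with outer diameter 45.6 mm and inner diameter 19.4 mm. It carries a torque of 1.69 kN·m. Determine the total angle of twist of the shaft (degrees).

J = π(d_o⁴ − d_i⁴)/32 = π(0.0456⁴ − 0.0194⁴)/32 = 4.106×10^-7 m⁴.
θ = T·L/(G·J) = 1690 × 0.501 / (42.6×10⁹ × 4.106×10^-7) = 0.04841 rad.

2.77°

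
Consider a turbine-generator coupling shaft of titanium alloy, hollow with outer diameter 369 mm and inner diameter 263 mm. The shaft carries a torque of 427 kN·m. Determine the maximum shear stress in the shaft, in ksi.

8.46 ksi

J = π(d_o⁴ − d_i⁴)/32 = π(0.369⁴ − 0.263⁴)/32 = 1.350×10^-3 m⁴.
τ_max = T·r/J = 427000 × 0.184 / 1.350×10^-3 = 5.834×10^7 Pa.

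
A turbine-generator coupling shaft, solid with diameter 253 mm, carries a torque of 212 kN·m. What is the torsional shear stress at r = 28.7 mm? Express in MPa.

15.1 MPa

J = πd⁴/32 = π(0.253)⁴/32 = 4.022×10^-4 m⁴.
Shear stress varies linearly with radius: τ = T·r/J = 212000 × 0.0287 / 4.022×10^-4 = 1.513×10^7 Pa.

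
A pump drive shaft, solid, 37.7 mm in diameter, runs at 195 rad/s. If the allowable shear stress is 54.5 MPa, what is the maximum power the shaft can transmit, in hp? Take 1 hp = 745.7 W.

150 hp

J = πd⁴/32 = π(0.0377)⁴/32 = 1.983×10^-7 m⁴.
T_max = τ_allow·J/r = 5.45×10^7 × 1.983×10^-7 / 0.0189 = 573.4 N·m.
ω = 195 rad/s, so P_max = T_max·ω = 1.118×10^5 W.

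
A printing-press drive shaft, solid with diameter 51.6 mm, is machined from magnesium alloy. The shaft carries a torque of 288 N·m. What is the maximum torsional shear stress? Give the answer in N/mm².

10.7 N/mm²

J = πd⁴/32 = π(0.0516)⁴/32 = 6.960×10^-7 m⁴.
τ_max = T·r/J = 288.0 × 0.0258 / 6.960×10^-7 = 1.068×10^7 Pa.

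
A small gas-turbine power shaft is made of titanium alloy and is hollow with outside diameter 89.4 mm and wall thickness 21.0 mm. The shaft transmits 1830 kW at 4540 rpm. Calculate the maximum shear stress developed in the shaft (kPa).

29800 kPa

ω = 2π·4540/60 = 475.4 rad/s, so T = P/ω = 1830×10³ / 475.4 = 3849 N·m.
J = π(d_o⁴ − d_i⁴)/32 = π(0.0894⁴ − 0.0474⁴)/32 = 5.776×10^-6 m⁴.
τ_max = T·r/J = 3849 × 0.0447 / 5.776×10^-6 = 2.979×10^7 Pa.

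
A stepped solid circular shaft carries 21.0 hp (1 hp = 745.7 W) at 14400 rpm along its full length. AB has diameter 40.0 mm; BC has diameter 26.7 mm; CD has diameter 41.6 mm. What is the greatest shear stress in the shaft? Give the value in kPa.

2780 kPa

ω = 2π·14400/60 = 1508 rad/s, so T = P/ω = 21.0×745.7 / 1508 = 10.38 N·m.
Under the same torque, τ_max = 16T/(πd³) is largest where d is smallest — segment BC (d = 26.7 mm).
τ_max = 16·10.38/(π·(0.0267)³) = 2.779×10^6 Pa.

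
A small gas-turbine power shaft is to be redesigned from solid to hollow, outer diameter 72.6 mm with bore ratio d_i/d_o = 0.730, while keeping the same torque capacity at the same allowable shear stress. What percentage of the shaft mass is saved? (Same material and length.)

41.6 %

Equal τ_max and T ⇒ the solid shaft needs d_s³ = d_o³(1−k⁴), so d_s = 72.6·(1−0.730⁴)^(1/3) = 64.95 mm.
Area ratio A_h/A_s = d_o²(1−k²)/d_s² = (1−k²)/(1−k⁴)^(2/3) = 0.5836.
Mass saving = 1 − 0.5836 = 41.6 %.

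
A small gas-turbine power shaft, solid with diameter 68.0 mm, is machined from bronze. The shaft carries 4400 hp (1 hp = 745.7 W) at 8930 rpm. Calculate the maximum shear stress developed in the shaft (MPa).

56.8 MPa

ω = 2π·8930/60 = 935.1 rad/s, so T = P/ω = 4400×745.7 / 935.1 = 3509 N·m.
J = πd⁴/32 = π(0.0680)⁴/32 = 2.099×10^-6 m⁴.
τ_max = T·r/J = 3509 × 0.0340 / 2.099×10^-6 = 5.683×10^7 Pa.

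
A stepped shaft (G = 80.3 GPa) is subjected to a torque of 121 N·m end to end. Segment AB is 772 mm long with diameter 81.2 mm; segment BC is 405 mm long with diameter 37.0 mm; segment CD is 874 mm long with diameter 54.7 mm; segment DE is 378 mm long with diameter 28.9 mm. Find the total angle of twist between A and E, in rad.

0.0134 rad

J_AB = π(0.0812)⁴/32 = 4.27×10^-6 m⁴; J_BC = π(0.0370)⁴/32 = 1.84×10^-7 m⁴; J_CD = π(0.0547)⁴/32 = 8.79×10^-7 m⁴; J_DE = π(0.0289)⁴/32 = 6.85×10^-8 m⁴.
θ = (T/G)·Σ L_i/J_i = (121.0/80.3×10⁹)·(0.772/4.27×10^-6 + 0.405/1.84×10^-7 + 0.874/8.79×10^-7 + 0.378/6.85×10^-8) = 0.01340 rad.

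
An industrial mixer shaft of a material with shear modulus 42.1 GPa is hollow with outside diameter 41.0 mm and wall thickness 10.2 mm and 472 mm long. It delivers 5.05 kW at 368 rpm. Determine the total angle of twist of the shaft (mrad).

5.66 mrad

ω = 2π·368/60 = 38.54 rad/s, so T = P/ω = 5.05×10³ / 38.54 = 131.0 N·m.
J = π(d_o⁴ − d_i⁴)/32 = π(0.0410⁴ − 0.0206⁴)/32 = 2.597×10^-7 m⁴.
θ = T·L/(G·J) = 131.0 × 0.472 / (42.1×10⁹ × 2.597×10^-7) = 5.656×10^-3 rad.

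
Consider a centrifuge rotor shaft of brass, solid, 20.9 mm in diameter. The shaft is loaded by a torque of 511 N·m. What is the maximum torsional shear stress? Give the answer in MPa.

285 MPa

J = πd⁴/32 = π(0.0209)⁴/32 = 1.873×10^-8 m⁴.
τ_max = T·r/J = 511.0 × 0.0104 / 1.873×10^-8 = 2.851×10^8 Pa.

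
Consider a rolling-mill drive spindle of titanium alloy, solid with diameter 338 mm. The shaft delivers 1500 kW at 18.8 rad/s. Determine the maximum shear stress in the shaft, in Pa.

1.05e7 Pa

ω = 18.8 rad/s, so T = P/ω = 1500×10³ / 18.80 = 79790 N·m.
J = πd⁴/32 = π(0.338)⁴/32 = 1.281×10^-3 m⁴.
τ_max = T·r/J = 79790 × 0.169 / 1.281×10^-3 = 1.052×10^7 Pa.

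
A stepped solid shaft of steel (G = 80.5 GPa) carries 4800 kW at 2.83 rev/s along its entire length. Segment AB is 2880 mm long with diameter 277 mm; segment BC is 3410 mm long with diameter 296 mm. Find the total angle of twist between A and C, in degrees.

ω = 2π·2.83 = 17.78 rad/s, so T = P/ω = 4800×10³ / 17.78 = 269900 N·m.
J_AB = π(0.277)⁴/32 = 5.78×10^-4 m⁴; J_BC = π(0.296)⁴/32 = 7.54×10^-4 m⁴.
θ = (T/G)·Σ L_i/J_i = (269900/80.5×10⁹)·(2.88/5.78×10^-4 + 3.41/7.54×10^-4) = 0.03188 rad.

1.83°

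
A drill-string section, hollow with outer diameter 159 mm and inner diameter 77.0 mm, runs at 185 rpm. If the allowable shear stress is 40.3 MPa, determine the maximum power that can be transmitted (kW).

582 kW

J = π(d_o⁴ − d_i⁴)/32 = π(0.159⁴ − 0.0770⁴)/32 = 5.930×10^-5 m⁴.
T_max = τ_allow·J/r = 4.03×10^7 × 5.930×10^-5 / 0.0795 = 30060 N·m.
ω = 2π·185/60 = 19.37 rad/s, so P_max = T_max·ω = 5.823×10^5 W.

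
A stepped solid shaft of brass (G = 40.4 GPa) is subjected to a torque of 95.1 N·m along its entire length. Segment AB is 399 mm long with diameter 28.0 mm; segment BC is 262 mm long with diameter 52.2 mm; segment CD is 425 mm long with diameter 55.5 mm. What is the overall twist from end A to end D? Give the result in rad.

J_AB = π(0.0280)⁴/32 = 6.03×10^-8 m⁴; J_BC = π(0.0522)⁴/32 = 7.29×10^-7 m⁴; J_CD = π(0.0555)⁴/32 = 9.31×10^-7 m⁴.
θ = (T/G)·Σ L_i/J_i = (95.10/40.4×10⁹)·(0.399/6.03×10^-8 + 0.262/7.29×10^-7 + 0.425/9.31×10^-7) = 0.01748 rad.

0.0175 rad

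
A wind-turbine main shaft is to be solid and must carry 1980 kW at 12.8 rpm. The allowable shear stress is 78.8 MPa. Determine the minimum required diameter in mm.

ω = 2π·12.8/60 = 1.340 rad/s, so T = P/ω = 1980×10³ / 1.340 = 1.477e6 N·m.
For a solid shaft τ_max = 16T/(πd³), so d = (16T/(π τ_allow))^(1/3) = (16·1.477e6/(π·7.88×10^7))^(1/3) = 0.4570 m.

457 mm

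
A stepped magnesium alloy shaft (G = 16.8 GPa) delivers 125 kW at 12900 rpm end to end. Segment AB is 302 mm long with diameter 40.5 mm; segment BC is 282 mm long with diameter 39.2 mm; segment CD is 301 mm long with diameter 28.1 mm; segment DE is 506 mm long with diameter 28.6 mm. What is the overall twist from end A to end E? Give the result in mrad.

ω = 2π·12900/60 = 1351 rad/s, so T = P/ω = 125×10³ / 1351 = 92.53 N·m.
J_AB = π(0.0405)⁴/32 = 2.64×10^-7 m⁴; J_BC = π(0.0392)⁴/32 = 2.32×10^-7 m⁴; J_CD = π(0.0281)⁴/32 = 6.12×10^-8 m⁴; J_DE = π(0.0286)⁴/32 = 6.57×10^-8 m⁴.
θ = (T/G)·Σ L_i/J_i = (92.53/16.8×10⁹)·(0.302/2.64×10^-7 + 0.282/2.32×10^-7 + 0.301/6.12×10^-8 + 0.506/6.57×10^-8) = 0.08251 rad.

82.5 mrad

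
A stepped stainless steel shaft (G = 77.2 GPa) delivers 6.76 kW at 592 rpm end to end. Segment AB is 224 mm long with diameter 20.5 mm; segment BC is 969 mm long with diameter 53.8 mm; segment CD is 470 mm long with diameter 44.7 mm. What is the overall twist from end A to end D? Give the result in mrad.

21.6 mrad

ω = 2π·592/60 = 61.99 rad/s, so T = P/ω = 6.76×10³ / 61.99 = 109.0 N·m.
J_AB = π(0.0205)⁴/32 = 1.73×10^-8 m⁴; J_BC = π(0.0538)⁴/32 = 8.22×10^-7 m⁴; J_CD = π(0.0447)⁴/32 = 3.92×10^-7 m⁴.
θ = (T/G)·Σ L_i/J_i = (109.0/77.2×10⁹)·(0.224/1.73×10^-8 + 0.969/8.22×10^-7 + 0.470/3.92×10^-7) = 0.02161 rad.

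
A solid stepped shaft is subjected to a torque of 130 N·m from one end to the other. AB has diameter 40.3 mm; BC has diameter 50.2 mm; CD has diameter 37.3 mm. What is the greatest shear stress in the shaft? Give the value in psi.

Under the same torque, τ_max = 16T/(πd³) is largest where d is smallest — segment CD (d = 37.3 mm).
τ_max = 16·130.0/(π·(0.0373)³) = 1.276×10^7 Pa.

1850 psi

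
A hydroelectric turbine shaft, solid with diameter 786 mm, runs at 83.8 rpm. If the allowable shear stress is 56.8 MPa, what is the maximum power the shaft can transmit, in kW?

47500 kW

J = πd⁴/32 = π(0.786)⁴/32 = 0.03747 m⁴.
T_max = τ_allow·J/r = 5.68×10^7 × 0.03747 / 0.393 = 5.416e6 N·m.
ω = 2π·83.8/60 = 8.776 rad/s, so P_max = T_max·ω = 4.752×10^7 W.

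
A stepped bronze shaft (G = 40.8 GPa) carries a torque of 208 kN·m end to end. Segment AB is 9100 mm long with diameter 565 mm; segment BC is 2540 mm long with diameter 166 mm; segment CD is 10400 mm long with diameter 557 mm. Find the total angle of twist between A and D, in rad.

0.184 rad

J_AB = π(0.565)⁴/32 = 0.0100 m⁴; J_BC = π(0.166)⁴/32 = 7.45×10^-5 m⁴; J_CD = π(0.557)⁴/32 = 9.45×10^-3 m⁴.
θ = (T/G)·Σ L_i/J_i = (208000/40.8×10⁹)·(9.10/0.0100 + 2.54/7.45×10^-5 + 10.4/9.45×10^-3) = 0.1839 rad.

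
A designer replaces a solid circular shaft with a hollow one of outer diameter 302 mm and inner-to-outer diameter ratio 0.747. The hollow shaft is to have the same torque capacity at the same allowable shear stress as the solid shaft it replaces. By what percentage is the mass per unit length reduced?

43.3 %

Equal τ_max and T ⇒ the solid shaft needs d_s³ = d_o³(1−k⁴), so d_s = 302·(1−0.747⁴)^(1/3) = 266.7 mm.
Area ratio A_h/A_s = d_o²(1−k²)/d_s² = (1−k²)/(1−k⁴)^(2/3) = 0.5668.
Mass saving = 1 − 0.5668 = 43.3 %.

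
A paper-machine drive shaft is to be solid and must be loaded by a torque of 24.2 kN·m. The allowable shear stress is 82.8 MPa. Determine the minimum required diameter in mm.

For a solid shaft τ_max = 16T/(πd³), so d = (16T/(π τ_allow))^(1/3) = (16·24200/(π·8.28×10^7))^(1/3) = 0.1142 m.

114 mm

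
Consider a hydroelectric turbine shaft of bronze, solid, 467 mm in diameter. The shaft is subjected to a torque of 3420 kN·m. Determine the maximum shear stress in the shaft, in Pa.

J = πd⁴/32 = π(0.467)⁴/32 = 4.669×10^-3 m⁴.
τ_max = T·r/J = 3.420e6 × 0.234 / 4.669×10^-3 = 1.710×10^8 Pa.

1.71e8 Pa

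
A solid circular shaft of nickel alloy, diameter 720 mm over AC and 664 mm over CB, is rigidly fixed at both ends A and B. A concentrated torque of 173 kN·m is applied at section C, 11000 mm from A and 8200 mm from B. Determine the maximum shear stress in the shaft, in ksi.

Compatibility: T_A·a/J_AC = T_B·b/J_CB with T_A + T_B = T₀.
J_AC = 0.0264 m⁴, J_CB = 0.0191 m⁴, so T_A = T₀·(J_AC/a)/((J_AC/a)+(J_CB/b)) = 87800 N·m, T_B = 85200 N·m.
τ in each portion: τ_AC = 1.20×10^6 Pa, τ_CB = 1.48×10^6 Pa; maximum is in CB.
τ_max = T_CB·r/J = 85200·0.332/0.0191 = 1.482×10^6 Pa.

0.215 ksi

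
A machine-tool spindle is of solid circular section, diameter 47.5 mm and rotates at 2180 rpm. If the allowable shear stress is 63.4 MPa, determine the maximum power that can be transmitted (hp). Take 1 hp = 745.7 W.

J = πd⁴/32 = π(0.0475)⁴/32 = 4.998×10^-7 m⁴.
T_max = τ_allow·J/r = 6.34×10^7 × 4.998×10^-7 / 0.0238 = 1334 N·m.
ω = 2π·2180/60 = 228.3 rad/s, so P_max = T_max·ω = 3.046×10^5 W.

408 hp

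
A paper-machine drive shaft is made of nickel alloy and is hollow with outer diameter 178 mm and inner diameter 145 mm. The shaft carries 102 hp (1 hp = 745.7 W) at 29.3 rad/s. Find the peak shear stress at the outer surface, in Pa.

4.19e6 Pa

ω = 29.3 rad/s, so T = P/ω = 102×745.7 / 29.30 = 2596 N·m.
J = π(d_o⁴ − d_i⁴)/32 = π(0.178⁴ − 0.145⁴)/32 = 5.516×10^-5 m⁴.
τ_max = T·r/J = 2596 × 0.0890 / 5.516×10^-5 = 4.189×10^6 Pa.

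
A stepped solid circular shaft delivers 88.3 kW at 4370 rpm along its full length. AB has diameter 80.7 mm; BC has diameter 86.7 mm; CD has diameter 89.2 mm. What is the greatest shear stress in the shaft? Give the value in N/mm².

1.87 N/mm²

ω = 2π·4370/60 = 457.6 rad/s, so T = P/ω = 88.3×10³ / 457.6 = 193.0 N·m.
Under the same torque, τ_max = 16T/(πd³) is largest where d is smallest — segment AB (d = 80.7 mm).
τ_max = 16·193.0/(π·(0.0807)³) = 1.870×10^6 Pa.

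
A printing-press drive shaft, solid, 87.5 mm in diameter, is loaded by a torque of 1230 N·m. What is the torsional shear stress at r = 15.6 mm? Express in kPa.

J = πd⁴/32 = π(0.0875)⁴/32 = 5.755×10^-6 m⁴.
Shear stress varies linearly with radius: τ = T·r/J = 1230 × 0.0156 / 5.755×10^-6 = 3.334×10^6 Pa.

3330 kPa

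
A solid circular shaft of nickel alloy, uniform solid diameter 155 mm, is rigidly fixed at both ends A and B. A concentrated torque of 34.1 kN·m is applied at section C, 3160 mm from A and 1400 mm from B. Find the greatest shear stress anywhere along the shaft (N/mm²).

With uniform GJ and both ends fixed, compatibility θ_AC = θ_CB gives T_A·a = T_B·b, together with T_A + T_B = T₀.
T_A = T₀·b/(a+b) = 34100·1400/4560 = 10470 N·m; T_B = 23630 N·m.
τ in each portion: τ_AC = 1.43×10^7 Pa, τ_CB = 3.23×10^7 Pa; maximum is in CB.
τ_max = T_CB·r/J = 23630·0.0775/5.67×10^-5 = 3.232×10^7 Pa.

32.3 N/mm²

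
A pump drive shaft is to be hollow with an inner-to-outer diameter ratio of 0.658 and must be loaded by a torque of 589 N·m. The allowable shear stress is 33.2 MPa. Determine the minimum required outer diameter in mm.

For a hollow shaft with d_i/d_o = 0.658: τ_max = 16T/(π d_o³ (1−k⁴)), so d_o = [16T/(π τ_allow (1−k⁴))]^(1/3) = [16·589.0/(π·3.32×10^7·0.8125)]^(1/3) = 0.04809 m.

48.1 mm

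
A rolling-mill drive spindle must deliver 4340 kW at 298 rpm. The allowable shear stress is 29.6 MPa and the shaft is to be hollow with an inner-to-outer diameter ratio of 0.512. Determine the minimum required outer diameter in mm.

295 mm

ω = 2π·298/60 = 31.21 rad/s, so T = P/ω = 4340×10³ / 31.21 = 139100 N·m.
For a hollow shaft with d_i/d_o = 0.512: τ_max = 16T/(π d_o³ (1−k⁴)), so d_o = [16T/(π τ_allow (1−k⁴))]^(1/3) = [16·139100/(π·2.96×10^7·0.9313)]^(1/3) = 0.2951 m.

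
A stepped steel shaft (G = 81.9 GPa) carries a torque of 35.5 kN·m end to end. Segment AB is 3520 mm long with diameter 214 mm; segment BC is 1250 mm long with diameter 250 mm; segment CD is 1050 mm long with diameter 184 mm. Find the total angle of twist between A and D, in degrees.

J_AB = π(0.214)⁴/32 = 2.06×10^-4 m⁴; J_BC = π(0.250)⁴/32 = 3.83×10^-4 m⁴; J_CD = π(0.184)⁴/32 = 1.13×10^-4 m⁴.
θ = (T/G)·Σ L_i/J_i = (35500/81.9×10⁹)·(3.52/2.06×10^-4 + 1.25/3.83×10^-4 + 1.05/1.13×10^-4) = 0.01287 rad.

0.737°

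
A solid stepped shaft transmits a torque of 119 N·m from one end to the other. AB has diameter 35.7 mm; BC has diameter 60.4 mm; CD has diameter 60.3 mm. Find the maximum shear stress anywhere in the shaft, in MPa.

13.3 MPa

Under the same torque, τ_max = 16T/(πd³) is largest where d is smallest — segment AB (d = 35.7 mm).
τ_max = 16·119.0/(π·(0.0357)³) = 1.332×10^7 Pa.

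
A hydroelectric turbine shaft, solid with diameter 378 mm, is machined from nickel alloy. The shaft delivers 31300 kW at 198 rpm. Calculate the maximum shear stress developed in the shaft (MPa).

142 MPa

ω = 2π·198/60 = 20.73 rad/s, so T = P/ω = 31300×10³ / 20.73 = 1.510e6 N·m.
J = πd⁴/32 = π(0.378)⁴/32 = 2.004×10^-3 m⁴.
τ_max = T·r/J = 1.510e6 × 0.189 / 2.004×10^-3 = 1.423×10^8 Pa.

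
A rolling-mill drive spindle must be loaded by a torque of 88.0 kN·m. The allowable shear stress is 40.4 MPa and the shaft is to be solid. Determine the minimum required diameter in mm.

For a solid shaft τ_max = 16T/(πd³), so d = (16T/(π τ_allow))^(1/3) = (16·88000/(π·4.04×10^7))^(1/3) = 0.2230 m.

223 mm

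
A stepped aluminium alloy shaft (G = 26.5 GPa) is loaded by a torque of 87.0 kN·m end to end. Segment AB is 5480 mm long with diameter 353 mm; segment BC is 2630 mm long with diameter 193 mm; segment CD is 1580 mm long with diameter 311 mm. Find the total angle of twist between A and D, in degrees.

4.63°

J_AB = π(0.353)⁴/32 = 1.52×10^-3 m⁴; J_BC = π(0.193)⁴/32 = 1.36×10^-4 m⁴; J_CD = π(0.311)⁴/32 = 9.18×10^-4 m⁴.
θ = (T/G)·Σ L_i/J_i = (87000/26.5×10⁹)·(5.48/1.52×10^-3 + 2.63/1.36×10^-4 + 1.58/9.18×10^-4) = 0.08084 rad.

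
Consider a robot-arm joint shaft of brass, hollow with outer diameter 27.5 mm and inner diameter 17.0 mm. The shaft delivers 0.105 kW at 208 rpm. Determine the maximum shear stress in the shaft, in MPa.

ω = 2π·208/60 = 21.78 rad/s, so T = P/ω = 0.105×10³ / 21.78 = 4.821 N·m.
J = π(d_o⁴ − d_i⁴)/32 = π(0.0275⁴ − 0.0170⁴)/32 = 4.795×10^-8 m⁴.
τ_max = T·r/J = 4.821 × 0.0138 / 4.795×10^-8 = 1.382×10^6 Pa.

1.38 MPa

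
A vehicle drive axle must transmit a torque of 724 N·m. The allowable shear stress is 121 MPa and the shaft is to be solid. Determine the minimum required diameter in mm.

For a solid shaft τ_max = 16T/(πd³), so d = (16T/(π τ_allow))^(1/3) = (16·724.0/(π·1.21×10^8))^(1/3) = 0.03123 m.

31.2 mm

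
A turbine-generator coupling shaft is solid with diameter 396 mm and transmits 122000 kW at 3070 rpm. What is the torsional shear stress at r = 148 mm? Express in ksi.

ω = 2π·3070/60 = 321.5 rad/s, so T = P/ω = 122000×10³ / 321.5 = 379500 N·m.
J = πd⁴/32 = π(0.396)⁴/32 = 2.414×10^-3 m⁴.
Shear stress varies linearly with radius: τ = T·r/J = 379500 × 0.148 / 2.414×10^-3 = 2.326×10^7 Pa.

3.37 ksi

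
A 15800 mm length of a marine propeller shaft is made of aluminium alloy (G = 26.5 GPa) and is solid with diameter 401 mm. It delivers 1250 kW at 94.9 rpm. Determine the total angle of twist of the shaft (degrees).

1.69°

ω = 2π·94.9/60 = 9.938 rad/s, so T = P/ω = 1250×10³ / 9.938 = 125800 N·m.
J = πd⁴/32 = π(0.401)⁴/32 = 2.539×10^-3 m⁴.
θ = T·L/(G·J) = 125800 × 15.8 / (26.5×10⁹ × 2.539×10^-3) = 0.02954 rad.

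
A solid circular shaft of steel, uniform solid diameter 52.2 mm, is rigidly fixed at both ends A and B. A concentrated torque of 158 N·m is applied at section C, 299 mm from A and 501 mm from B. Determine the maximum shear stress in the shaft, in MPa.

3.54 MPa

With uniform GJ and both ends fixed, compatibility θ_AC = θ_CB gives T_A·a = T_B·b, together with T_A + T_B = T₀.
T_A = T₀·b/(a+b) = 158.0·501/800.0 = 98.95 N·m; T_B = 59.05 N·m.
τ in each portion: τ_AC = 3.54×10^6 Pa, τ_CB = 2.11×10^6 Pa; maximum is in AC.
τ_max = T_AC·r/J = 98.95·0.0261/7.29×10^-7 = 3.543×10^6 Pa.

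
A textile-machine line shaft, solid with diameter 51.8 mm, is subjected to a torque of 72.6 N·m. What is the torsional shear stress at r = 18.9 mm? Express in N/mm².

1.94 N/mm²

J = πd⁴/32 = π(0.0518)⁴/32 = 7.068×10^-7 m⁴.
Shear stress varies linearly with radius: τ = T·r/J = 72.60 × 0.0189 / 7.068×10^-7 = 1.941×10^6 Pa.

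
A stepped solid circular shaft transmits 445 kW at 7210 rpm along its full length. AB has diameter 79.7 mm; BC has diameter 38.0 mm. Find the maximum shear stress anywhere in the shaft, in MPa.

ω = 2π·7210/60 = 755.0 rad/s, so T = P/ω = 445×10³ / 755.0 = 589.4 N·m.
Under the same torque, τ_max = 16T/(πd³) is largest where d is smallest — segment BC (d = 38.0 mm).
τ_max = 16·589.4/(π·(0.0380)³) = 5.470×10^7 Pa.

54.7 MPa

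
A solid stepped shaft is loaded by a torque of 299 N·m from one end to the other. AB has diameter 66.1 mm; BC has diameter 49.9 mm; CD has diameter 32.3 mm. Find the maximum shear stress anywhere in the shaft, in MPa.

Under the same torque, τ_max = 16T/(πd³) is largest where d is smallest — segment CD (d = 32.3 mm).
τ_max = 16·299.0/(π·(0.0323)³) = 4.519×10^7 Pa.

45.2 MPa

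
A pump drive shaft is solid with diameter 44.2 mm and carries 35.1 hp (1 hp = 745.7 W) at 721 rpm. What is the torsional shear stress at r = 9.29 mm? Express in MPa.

ω = 2π·721/60 = 75.50 rad/s, so T = P/ω = 35.1×745.7 / 75.50 = 346.7 N·m.
J = πd⁴/32 = π(0.0442)⁴/32 = 3.747×10^-7 m⁴.
Shear stress varies linearly with radius: τ = T·r/J = 346.7 × 0.00929 / 3.747×10^-7 = 8.595×10^6 Pa.

8.59 MPa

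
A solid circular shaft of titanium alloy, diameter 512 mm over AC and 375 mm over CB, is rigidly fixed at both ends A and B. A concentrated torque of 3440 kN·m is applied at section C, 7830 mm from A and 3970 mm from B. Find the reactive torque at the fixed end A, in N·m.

2.19e6 N·m

Compatibility: T_A·a/J_AC = T_B·b/J_CB with T_A + T_B = T₀.
J_AC = 6.75×10^-3 m⁴, J_CB = 1.94×10^-3 m⁴, so T_A = T₀·(J_AC/a)/((J_AC/a)+(J_CB/b)) = 2.194e6 N·m, T_B = 1.246e6 N·m.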